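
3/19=0.16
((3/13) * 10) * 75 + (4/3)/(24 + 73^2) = 36132802/208767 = 173.08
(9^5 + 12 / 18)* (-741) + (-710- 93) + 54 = -43756552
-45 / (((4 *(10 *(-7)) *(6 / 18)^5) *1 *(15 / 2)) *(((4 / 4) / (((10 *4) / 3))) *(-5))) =-486 / 35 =-13.89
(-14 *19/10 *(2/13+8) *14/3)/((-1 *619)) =197372/120705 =1.64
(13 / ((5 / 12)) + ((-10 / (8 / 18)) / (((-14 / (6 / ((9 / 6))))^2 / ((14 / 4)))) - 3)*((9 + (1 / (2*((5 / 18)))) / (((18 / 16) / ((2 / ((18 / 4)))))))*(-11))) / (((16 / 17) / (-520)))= -12047815 / 21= -573705.48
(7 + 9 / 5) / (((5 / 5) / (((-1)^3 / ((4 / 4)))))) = -44 / 5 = -8.80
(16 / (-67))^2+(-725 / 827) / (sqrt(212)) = 256 / 4489 - 725*sqrt(53) / 87662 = -0.00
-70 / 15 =-14 / 3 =-4.67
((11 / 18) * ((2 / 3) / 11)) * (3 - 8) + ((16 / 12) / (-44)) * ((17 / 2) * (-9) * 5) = 6775 / 594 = 11.41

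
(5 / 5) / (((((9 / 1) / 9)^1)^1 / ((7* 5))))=35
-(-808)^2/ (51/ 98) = -63980672/ 51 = -1254522.98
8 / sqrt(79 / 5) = 8*sqrt(395) / 79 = 2.01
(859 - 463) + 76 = 472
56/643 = 0.09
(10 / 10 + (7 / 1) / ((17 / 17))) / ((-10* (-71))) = 0.01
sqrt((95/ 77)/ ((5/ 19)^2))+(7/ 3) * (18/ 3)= 19 * sqrt(7315)/ 385+14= 18.22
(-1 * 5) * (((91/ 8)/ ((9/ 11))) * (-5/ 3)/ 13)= 1925/ 216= 8.91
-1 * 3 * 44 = -132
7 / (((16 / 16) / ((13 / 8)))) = 91 / 8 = 11.38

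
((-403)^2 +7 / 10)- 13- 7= 1623897 / 10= 162389.70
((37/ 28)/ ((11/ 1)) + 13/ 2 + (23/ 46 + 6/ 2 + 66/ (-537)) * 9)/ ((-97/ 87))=-177536985/ 5347804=-33.20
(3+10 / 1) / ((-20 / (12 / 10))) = -39 / 50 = -0.78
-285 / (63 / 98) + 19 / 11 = -14573 / 33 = -441.61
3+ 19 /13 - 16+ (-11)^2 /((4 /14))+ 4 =10815 /26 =415.96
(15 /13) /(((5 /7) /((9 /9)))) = 21 /13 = 1.62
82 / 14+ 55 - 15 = 321 / 7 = 45.86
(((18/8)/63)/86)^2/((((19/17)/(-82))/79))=-55063/55085408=-0.00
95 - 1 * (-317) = 412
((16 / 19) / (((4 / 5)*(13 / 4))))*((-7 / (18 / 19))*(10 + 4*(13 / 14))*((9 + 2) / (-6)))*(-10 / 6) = -100.28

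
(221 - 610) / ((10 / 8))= -1556 / 5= -311.20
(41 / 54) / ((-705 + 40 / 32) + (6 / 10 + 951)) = 0.00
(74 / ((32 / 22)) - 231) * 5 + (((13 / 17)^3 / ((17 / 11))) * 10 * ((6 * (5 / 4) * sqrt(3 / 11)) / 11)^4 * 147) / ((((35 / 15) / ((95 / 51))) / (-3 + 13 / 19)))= -151880567320585 / 166305010696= -913.27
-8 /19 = -0.42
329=329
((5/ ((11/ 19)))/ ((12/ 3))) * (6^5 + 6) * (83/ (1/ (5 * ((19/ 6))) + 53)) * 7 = 20402555775/ 110902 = 183969.23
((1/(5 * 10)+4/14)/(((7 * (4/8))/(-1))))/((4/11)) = -1177/4900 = -0.24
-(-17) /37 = 17 /37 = 0.46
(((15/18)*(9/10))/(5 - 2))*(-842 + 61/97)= -81613/388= -210.34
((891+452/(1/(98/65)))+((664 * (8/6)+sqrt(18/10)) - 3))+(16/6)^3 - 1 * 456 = 3 * sqrt(5)/5+3541192/1755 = 2019.11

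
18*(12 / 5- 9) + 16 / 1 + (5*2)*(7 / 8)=-1881 / 20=-94.05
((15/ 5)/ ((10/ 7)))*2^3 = 84/ 5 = 16.80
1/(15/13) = 13/15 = 0.87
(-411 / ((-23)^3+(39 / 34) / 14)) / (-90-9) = -65212 / 191117949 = -0.00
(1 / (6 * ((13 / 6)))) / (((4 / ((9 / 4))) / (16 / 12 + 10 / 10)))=21 / 208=0.10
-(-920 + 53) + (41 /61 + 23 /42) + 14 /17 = 37850311 /43554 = 869.04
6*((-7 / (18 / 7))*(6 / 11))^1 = -98 / 11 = -8.91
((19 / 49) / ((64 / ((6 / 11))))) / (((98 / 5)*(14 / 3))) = 855 / 23664256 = 0.00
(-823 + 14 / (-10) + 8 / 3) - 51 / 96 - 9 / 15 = -78995 / 96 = -822.86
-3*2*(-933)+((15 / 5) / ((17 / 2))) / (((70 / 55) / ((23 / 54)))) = 11991169 / 2142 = 5598.12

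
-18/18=-1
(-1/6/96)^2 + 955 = 316846081/331776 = 955.00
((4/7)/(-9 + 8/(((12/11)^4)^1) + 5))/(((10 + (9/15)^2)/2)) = 518400/7746949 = 0.07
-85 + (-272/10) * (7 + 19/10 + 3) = -10217/25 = -408.68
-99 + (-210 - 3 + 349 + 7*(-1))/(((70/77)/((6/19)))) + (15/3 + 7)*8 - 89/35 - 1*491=-300402/665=-451.73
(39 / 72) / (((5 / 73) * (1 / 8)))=949 / 15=63.27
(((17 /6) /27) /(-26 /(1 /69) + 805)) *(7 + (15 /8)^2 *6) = -15283 /5126976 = -0.00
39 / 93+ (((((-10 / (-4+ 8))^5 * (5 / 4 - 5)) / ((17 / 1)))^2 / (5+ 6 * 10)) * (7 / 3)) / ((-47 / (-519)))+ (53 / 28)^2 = 825966218806441 / 4394573840384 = 187.95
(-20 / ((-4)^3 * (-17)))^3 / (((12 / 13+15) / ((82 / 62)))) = -66625 / 129133449216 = -0.00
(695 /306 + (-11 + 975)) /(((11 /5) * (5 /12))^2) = 2365432 /2057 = 1149.94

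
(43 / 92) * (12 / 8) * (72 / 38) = 1161 / 874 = 1.33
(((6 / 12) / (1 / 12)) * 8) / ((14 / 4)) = 96 / 7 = 13.71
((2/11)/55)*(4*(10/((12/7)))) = 28/363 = 0.08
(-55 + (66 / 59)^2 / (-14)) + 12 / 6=-1293629 / 24367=-53.09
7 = 7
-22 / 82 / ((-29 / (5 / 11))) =5 / 1189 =0.00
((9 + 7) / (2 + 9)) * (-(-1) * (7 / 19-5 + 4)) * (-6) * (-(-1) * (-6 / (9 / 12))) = -44.10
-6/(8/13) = -9.75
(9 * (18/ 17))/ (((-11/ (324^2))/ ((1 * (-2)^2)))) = -68024448/ 187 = -363767.10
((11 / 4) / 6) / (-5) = -11 / 120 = -0.09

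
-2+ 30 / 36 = -7 / 6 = -1.17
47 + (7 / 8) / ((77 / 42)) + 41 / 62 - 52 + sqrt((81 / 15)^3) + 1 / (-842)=-2218089 / 574244 + 81* sqrt(15) / 25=8.69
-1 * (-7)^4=-2401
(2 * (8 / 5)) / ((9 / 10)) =32 / 9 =3.56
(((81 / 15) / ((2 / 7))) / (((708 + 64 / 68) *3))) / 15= 357 / 602600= 0.00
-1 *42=-42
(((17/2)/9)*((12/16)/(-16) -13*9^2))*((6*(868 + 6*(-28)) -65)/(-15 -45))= 315835435/4608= 68540.68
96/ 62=48/ 31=1.55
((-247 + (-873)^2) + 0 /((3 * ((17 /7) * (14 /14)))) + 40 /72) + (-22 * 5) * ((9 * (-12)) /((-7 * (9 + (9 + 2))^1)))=47993255 /63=761797.70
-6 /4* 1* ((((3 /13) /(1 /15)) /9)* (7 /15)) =-7 /26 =-0.27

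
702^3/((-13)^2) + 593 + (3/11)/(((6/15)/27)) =45048155/22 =2047643.41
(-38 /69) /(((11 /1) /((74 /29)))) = -2812 /22011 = -0.13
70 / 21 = 10 / 3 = 3.33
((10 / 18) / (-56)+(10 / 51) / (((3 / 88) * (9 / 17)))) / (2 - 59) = -49235 / 258552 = -0.19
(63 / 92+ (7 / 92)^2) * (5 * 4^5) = 1870400 / 529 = 3535.73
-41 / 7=-5.86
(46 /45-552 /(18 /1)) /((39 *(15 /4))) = -5336 /26325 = -0.20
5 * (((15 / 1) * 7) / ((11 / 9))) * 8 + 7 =3443.36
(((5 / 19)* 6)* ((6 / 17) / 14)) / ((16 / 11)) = 495 / 18088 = 0.03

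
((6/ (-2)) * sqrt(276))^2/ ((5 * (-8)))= -621/ 10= -62.10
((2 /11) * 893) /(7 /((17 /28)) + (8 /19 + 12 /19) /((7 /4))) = 2019073 /150854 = 13.38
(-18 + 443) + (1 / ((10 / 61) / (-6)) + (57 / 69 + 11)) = 46026 / 115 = 400.23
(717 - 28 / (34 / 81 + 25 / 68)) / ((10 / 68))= 20096754 / 4337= 4633.79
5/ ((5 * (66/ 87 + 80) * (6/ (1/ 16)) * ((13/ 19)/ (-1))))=-551/ 2922816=-0.00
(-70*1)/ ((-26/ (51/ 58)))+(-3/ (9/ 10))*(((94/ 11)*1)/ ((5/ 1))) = -3.33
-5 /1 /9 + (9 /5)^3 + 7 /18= 5.67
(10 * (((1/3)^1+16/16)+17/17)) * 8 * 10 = 1866.67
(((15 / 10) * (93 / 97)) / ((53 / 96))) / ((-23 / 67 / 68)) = -61013952 / 118243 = -516.00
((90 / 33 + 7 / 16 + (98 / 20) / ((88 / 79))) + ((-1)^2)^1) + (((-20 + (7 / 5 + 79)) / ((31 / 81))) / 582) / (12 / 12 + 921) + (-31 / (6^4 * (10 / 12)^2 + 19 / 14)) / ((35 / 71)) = 8.49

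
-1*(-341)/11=31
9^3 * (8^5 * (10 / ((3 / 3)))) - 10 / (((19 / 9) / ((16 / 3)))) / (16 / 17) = 4538695170 / 19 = 238878693.16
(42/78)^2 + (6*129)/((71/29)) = 3796853/11999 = 316.43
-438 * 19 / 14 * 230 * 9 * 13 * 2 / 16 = -55986255 / 28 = -1999509.11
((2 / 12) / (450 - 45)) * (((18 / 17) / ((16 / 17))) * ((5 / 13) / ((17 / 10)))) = 5 / 47736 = 0.00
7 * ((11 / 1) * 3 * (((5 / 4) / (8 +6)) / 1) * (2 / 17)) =165 / 68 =2.43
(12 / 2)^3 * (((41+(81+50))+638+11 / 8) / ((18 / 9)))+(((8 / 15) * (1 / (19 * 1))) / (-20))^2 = 355881245633 / 4061250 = 87628.50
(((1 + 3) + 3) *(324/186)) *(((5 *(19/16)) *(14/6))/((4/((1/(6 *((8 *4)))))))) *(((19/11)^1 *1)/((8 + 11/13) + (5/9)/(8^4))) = 12417678/289128785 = 0.04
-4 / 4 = -1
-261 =-261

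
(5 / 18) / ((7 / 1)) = 5 / 126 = 0.04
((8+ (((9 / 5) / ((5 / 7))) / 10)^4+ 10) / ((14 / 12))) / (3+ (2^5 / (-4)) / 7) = 210984758883 / 25390625000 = 8.31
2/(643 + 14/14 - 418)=1/113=0.01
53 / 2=26.50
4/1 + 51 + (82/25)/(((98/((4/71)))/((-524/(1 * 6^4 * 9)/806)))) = 2810733670379/51104248650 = 55.00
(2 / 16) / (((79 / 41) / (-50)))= -1025 / 316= -3.24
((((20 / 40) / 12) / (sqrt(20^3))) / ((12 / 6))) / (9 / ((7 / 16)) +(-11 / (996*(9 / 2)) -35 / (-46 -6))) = 67977*sqrt(5) / 13862120800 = 0.00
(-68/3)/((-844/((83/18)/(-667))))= -1411/7599798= -0.00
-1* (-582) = 582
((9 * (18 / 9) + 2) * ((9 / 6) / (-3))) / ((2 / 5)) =-25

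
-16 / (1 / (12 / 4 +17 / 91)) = -50.99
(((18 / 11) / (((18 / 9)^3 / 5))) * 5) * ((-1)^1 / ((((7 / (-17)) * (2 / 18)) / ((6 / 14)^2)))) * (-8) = -619650 / 3773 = -164.23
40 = 40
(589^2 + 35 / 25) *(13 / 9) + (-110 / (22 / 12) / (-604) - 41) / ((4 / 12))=1134736532 / 2265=500987.43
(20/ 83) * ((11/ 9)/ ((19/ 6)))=440/ 4731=0.09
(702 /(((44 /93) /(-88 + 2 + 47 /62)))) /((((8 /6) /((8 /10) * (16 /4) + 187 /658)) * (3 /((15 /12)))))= -137712.42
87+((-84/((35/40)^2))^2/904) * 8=1071543/5537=193.52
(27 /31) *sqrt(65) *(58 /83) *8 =39.26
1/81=0.01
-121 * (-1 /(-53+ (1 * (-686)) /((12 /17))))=-66 /559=-0.12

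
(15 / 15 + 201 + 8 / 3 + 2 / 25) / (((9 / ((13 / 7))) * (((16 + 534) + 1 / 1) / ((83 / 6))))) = 1.06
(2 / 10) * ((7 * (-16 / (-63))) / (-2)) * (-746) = 5968 / 45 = 132.62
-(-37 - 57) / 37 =94 / 37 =2.54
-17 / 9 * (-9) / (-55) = -17 / 55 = -0.31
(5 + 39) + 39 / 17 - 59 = -216 / 17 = -12.71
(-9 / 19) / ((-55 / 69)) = 621 / 1045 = 0.59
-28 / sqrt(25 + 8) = -28 * sqrt(33) / 33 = -4.87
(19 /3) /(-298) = -0.02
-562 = -562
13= 13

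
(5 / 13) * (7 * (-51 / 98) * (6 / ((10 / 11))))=-1683 / 182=-9.25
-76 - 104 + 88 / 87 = -15572 / 87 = -178.99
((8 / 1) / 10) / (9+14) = 4 / 115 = 0.03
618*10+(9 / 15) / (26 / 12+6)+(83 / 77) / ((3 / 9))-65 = 16488838 / 2695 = 6118.31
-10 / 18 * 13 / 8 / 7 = -65 / 504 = -0.13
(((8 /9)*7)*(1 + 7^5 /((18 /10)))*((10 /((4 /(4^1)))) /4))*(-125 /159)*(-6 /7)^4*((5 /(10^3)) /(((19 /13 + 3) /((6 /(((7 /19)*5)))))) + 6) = -1365704914720 /3690337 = -370075.93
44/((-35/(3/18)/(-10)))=44/21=2.10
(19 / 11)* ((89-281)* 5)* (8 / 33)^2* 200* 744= -19300352000 / 1331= -14500640.12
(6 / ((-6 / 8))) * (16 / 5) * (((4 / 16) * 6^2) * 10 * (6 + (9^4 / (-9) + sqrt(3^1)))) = 1665792 - 2304 * sqrt(3) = 1661801.35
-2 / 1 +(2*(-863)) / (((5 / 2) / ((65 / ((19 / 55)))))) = -2468218 / 19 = -129906.21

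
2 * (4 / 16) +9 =9.50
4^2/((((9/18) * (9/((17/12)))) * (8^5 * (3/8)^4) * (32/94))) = 799/34992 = 0.02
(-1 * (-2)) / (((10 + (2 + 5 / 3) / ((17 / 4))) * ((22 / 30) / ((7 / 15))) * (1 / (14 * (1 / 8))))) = 2499 / 12188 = 0.21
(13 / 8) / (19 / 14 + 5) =91 / 356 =0.26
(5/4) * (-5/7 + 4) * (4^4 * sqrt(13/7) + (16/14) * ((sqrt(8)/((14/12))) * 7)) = 2760 * sqrt(2)/49 + 7360 * sqrt(91)/49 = 1512.51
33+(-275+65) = -177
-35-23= -58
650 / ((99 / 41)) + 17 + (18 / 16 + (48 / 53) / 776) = 1169865007 / 4071672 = 287.32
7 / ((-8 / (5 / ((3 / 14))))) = -245 / 12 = -20.42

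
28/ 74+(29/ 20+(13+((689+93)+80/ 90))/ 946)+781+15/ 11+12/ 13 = 785.96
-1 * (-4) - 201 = -197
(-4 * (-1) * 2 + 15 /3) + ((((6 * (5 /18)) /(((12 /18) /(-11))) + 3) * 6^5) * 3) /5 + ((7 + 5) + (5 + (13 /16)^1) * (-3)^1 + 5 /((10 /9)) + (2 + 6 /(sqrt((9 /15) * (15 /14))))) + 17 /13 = -118863503 /1040 + 2 * sqrt(14) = -114284.35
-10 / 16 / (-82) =5 / 656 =0.01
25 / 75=1 / 3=0.33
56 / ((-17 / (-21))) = 1176 / 17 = 69.18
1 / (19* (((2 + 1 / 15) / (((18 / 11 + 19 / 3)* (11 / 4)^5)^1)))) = 19252915 / 603136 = 31.92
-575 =-575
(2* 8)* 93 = 1488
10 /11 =0.91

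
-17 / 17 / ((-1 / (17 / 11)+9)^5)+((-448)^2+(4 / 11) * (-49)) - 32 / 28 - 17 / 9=200683.15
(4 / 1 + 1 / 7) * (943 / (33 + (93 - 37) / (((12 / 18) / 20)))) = 27347 / 11991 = 2.28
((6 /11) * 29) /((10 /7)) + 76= 4789 /55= 87.07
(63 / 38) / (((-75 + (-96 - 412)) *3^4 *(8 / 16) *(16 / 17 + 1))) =-119 / 3289869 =-0.00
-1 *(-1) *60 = 60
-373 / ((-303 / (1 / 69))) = 373 / 20907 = 0.02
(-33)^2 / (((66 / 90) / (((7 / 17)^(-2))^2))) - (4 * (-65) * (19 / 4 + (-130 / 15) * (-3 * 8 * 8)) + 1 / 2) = 2331522719 / 4802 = 485531.59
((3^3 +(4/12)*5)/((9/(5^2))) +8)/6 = 1183/81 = 14.60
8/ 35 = 0.23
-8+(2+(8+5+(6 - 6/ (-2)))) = 16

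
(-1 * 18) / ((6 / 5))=-15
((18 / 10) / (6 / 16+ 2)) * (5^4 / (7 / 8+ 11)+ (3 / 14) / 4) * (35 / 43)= 504513 / 15523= 32.50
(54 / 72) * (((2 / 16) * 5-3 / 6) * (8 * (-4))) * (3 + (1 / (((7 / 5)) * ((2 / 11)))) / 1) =-291 / 14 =-20.79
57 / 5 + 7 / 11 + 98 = 6052 / 55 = 110.04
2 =2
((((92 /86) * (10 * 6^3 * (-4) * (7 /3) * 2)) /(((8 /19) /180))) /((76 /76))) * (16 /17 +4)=-66602995200 /731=-91112168.54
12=12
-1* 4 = -4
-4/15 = -0.27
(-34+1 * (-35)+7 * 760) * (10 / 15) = 10502 / 3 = 3500.67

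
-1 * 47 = -47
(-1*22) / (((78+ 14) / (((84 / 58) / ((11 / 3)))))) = -63 / 667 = -0.09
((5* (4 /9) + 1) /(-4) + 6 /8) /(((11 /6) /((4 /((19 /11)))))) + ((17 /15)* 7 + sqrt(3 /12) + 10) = 3489 /190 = 18.36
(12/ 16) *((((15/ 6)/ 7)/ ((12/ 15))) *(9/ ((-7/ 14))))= -675/ 112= -6.03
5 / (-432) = -5 / 432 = -0.01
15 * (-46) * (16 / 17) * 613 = -6767520 / 17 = -398089.41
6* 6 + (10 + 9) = 55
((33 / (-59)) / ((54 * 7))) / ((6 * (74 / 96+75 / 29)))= -1276 / 17369541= -0.00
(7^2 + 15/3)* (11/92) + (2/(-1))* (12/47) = 12855/2162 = 5.95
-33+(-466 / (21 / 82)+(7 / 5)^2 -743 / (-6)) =-604389 / 350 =-1726.83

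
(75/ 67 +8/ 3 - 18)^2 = 8162449/ 40401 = 202.04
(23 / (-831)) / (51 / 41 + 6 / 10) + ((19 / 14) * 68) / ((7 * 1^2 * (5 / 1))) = 28823579 / 10994130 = 2.62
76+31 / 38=2919 / 38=76.82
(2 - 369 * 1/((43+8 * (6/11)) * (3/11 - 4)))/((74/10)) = 10655/19277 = 0.55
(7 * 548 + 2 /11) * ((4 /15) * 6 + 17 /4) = 2468583 /110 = 22441.66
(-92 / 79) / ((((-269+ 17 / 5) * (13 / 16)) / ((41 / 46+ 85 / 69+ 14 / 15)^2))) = 494209 / 9802715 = 0.05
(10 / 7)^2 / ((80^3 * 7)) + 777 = 777.00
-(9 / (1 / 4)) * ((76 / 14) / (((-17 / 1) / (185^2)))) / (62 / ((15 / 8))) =87787125 / 7378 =11898.50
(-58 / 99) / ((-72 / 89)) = 0.72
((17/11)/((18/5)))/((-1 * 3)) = -85/594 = -0.14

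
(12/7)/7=12/49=0.24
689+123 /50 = 34573 /50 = 691.46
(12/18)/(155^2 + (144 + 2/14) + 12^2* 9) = 0.00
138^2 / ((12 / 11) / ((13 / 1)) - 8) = -680823 / 283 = -2405.73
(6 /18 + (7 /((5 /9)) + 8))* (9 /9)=314 /15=20.93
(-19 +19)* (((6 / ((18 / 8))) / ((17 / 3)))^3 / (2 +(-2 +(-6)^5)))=0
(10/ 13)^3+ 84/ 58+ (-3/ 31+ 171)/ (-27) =-78681712/ 17775927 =-4.43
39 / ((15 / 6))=15.60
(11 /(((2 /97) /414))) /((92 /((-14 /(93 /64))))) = -717024 /31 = -23129.81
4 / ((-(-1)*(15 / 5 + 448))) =4 / 451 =0.01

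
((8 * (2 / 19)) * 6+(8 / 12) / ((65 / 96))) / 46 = 3728 / 28405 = 0.13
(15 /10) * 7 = 21 /2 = 10.50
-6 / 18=-1 / 3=-0.33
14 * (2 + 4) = 84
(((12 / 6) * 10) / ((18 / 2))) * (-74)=-1480 / 9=-164.44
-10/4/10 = -1/4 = -0.25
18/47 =0.38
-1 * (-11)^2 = -121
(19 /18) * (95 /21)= 1805 /378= 4.78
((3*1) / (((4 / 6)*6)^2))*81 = 243 / 16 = 15.19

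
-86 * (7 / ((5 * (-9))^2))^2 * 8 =-33712 / 4100625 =-0.01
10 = 10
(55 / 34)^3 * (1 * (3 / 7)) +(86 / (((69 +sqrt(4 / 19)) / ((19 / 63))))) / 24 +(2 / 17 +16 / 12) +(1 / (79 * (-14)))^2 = 406363524273887 / 123861122025480 - 817 * sqrt(19) / 34191990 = 3.28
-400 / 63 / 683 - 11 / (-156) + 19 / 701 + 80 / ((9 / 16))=74404368695 / 522831036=142.31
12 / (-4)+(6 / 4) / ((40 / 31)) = -147 / 80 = -1.84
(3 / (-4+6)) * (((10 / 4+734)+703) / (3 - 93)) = -23.99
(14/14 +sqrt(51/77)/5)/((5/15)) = 3*sqrt(3927)/385 +3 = 3.49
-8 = -8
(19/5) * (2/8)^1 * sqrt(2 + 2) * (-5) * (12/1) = -114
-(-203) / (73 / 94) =19082 / 73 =261.40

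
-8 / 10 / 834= -0.00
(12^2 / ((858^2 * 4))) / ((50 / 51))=51 / 1022450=0.00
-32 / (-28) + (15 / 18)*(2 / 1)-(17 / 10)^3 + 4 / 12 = -12391 / 7000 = -1.77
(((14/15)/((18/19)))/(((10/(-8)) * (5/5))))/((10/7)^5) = -2235331/16875000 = -0.13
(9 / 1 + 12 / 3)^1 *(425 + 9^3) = 15002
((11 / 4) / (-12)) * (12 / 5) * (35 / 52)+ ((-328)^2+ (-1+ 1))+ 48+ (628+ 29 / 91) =157626485 / 1456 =108259.95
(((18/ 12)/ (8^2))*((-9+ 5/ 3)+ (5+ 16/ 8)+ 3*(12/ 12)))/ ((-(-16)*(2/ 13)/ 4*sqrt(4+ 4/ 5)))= 13*sqrt(30)/ 1536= 0.05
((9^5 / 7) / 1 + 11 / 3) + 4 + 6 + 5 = 177539 / 21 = 8454.24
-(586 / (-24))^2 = -85849 / 144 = -596.17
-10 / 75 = -2 / 15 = -0.13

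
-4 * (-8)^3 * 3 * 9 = 55296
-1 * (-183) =183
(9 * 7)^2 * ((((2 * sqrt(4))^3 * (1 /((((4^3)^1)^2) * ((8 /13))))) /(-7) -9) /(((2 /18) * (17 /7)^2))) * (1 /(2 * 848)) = -8068766643 /250953728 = -32.15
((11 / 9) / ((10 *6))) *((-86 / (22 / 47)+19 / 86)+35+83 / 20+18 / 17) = -23045107 / 7894800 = -2.92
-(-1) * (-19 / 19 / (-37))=1 / 37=0.03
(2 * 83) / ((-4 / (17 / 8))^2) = 23987 / 512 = 46.85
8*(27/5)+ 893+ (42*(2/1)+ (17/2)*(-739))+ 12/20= -52607/10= -5260.70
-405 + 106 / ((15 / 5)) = -1109 / 3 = -369.67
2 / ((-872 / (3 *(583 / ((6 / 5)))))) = -2915 / 872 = -3.34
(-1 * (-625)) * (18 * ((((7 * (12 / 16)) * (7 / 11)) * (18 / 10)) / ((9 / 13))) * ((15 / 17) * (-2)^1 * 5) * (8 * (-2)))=2579850000 / 187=13795989.30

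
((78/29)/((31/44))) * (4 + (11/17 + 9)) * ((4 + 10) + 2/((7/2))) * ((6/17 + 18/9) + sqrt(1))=9389952/3689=2545.39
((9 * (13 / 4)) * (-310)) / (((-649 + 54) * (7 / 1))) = 2.18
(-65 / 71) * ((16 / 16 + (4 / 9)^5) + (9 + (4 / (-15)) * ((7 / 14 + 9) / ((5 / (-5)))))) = -48171812 / 4192479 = -11.49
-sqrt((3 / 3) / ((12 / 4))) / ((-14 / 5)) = 5 * sqrt(3) / 42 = 0.21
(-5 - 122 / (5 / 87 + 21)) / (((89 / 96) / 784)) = -186033792 / 20381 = -9127.80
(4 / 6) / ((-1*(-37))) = 2 / 111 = 0.02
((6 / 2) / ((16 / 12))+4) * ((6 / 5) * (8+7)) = 225 / 2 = 112.50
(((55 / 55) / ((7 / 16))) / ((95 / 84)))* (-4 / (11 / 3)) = -2304 / 1045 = -2.20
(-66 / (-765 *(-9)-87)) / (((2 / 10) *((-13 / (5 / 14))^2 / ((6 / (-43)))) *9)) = 125 / 220059294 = 0.00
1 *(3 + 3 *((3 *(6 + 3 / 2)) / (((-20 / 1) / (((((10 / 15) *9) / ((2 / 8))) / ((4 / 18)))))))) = -723 / 2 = -361.50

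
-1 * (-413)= 413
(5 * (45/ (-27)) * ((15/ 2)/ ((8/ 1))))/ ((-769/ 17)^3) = 614125/ 7276105744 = 0.00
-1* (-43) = 43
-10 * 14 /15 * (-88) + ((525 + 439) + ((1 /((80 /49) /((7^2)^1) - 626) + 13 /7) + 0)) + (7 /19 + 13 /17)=6077005926757 /3398160906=1788.32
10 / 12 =5 / 6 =0.83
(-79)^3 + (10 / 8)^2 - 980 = -7904279 / 16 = -494017.44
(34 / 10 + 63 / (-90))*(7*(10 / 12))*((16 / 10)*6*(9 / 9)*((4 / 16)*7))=1323 / 5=264.60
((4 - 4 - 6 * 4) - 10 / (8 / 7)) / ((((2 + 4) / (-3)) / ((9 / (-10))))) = -1179 / 80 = -14.74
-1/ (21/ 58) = -58/ 21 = -2.76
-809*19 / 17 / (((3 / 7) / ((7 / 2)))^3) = -1808382779 / 3672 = -492478.97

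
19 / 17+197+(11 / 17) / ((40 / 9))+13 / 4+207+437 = 574949 / 680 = 845.51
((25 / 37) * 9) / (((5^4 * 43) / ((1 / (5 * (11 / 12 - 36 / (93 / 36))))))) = -3348 / 963151625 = -0.00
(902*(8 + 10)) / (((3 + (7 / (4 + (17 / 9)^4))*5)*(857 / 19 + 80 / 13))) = 1333908186 / 21444281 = 62.20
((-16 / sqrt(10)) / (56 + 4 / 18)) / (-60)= 0.00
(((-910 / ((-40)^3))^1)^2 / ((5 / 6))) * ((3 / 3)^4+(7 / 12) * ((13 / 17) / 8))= 14268163 / 55705600000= 0.00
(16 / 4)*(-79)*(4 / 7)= -1264 / 7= -180.57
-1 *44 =-44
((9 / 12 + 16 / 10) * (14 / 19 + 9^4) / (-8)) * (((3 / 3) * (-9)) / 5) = 52736679 / 15200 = 3469.52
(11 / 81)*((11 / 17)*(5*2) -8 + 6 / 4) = -0.00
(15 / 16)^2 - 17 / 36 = 937 / 2304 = 0.41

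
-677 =-677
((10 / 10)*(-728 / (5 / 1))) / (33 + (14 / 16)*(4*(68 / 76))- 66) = 27664 / 5675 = 4.87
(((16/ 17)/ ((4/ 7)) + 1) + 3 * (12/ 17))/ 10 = 0.48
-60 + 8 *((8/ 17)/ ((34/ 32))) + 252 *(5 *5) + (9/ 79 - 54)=141316063/ 22831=6189.66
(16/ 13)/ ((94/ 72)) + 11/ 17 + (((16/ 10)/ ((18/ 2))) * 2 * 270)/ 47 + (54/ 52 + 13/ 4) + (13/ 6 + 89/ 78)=466521/ 41548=11.23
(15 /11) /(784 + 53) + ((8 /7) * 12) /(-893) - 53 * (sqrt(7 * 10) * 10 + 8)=-530 * sqrt(70) - 8134414625 /19184319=-4858.31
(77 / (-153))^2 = 5929 / 23409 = 0.25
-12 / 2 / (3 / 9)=-18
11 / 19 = 0.58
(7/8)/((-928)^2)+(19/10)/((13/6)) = 392700359/447815680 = 0.88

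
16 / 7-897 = -6263 / 7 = -894.71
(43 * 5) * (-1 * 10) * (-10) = 21500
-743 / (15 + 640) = -1.13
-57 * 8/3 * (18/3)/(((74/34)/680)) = -284938.38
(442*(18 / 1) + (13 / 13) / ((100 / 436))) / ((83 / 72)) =14328648 / 2075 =6905.37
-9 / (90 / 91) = -9.10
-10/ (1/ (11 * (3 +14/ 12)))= -458.33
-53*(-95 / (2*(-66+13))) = -95 / 2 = -47.50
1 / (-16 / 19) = -19 / 16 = -1.19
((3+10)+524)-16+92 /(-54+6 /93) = 217065 /418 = 519.29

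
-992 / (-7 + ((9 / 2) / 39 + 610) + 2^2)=-25792 / 15785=-1.63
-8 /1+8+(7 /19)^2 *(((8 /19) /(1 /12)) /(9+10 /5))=4704 /75449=0.06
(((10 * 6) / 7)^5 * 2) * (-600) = -933120000000 / 16807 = -55519723.92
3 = 3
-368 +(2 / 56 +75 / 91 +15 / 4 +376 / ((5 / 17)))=832659 / 910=915.01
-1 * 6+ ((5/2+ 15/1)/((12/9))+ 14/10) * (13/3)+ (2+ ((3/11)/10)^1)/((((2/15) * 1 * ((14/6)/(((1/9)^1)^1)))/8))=579661/9240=62.73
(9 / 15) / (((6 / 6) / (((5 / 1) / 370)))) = 3 / 370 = 0.01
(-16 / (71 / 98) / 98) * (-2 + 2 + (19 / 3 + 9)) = -3.46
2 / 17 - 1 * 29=-28.88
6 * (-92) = -552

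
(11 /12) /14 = 11 /168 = 0.07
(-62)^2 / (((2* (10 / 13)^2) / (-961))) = -156075049 / 50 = -3121500.98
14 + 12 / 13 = 194 / 13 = 14.92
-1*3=-3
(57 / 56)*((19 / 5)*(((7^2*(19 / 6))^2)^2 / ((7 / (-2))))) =-5534900853769 / 8640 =-640613524.74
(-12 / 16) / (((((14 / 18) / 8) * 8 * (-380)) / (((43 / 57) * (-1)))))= -387 / 202160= -0.00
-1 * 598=-598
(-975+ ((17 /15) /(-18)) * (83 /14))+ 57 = -3471451 /3780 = -918.37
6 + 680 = 686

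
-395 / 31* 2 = -790 / 31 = -25.48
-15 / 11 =-1.36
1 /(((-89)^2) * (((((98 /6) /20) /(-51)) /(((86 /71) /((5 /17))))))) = -0.03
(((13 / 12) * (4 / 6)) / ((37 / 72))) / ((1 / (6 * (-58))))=-18096 / 37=-489.08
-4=-4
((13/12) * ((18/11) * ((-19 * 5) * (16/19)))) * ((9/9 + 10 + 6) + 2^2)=-32760/11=-2978.18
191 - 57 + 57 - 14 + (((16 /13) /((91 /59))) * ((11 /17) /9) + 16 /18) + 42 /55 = 1779047183 /9954945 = 178.71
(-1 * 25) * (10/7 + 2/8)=-1175/28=-41.96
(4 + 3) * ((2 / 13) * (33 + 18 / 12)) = 483 / 13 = 37.15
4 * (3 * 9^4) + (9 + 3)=78744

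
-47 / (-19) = 47 / 19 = 2.47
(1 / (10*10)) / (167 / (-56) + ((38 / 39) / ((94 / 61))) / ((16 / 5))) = -51324 / 14291425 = -0.00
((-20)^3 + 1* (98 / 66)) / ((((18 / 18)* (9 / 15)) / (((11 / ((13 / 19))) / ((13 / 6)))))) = -98916.55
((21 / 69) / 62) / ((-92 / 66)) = -231 / 65596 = -0.00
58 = 58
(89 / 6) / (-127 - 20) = -89 / 882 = -0.10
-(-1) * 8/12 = 2/3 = 0.67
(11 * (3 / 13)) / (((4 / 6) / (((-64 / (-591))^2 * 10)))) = 225280 / 504517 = 0.45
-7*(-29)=203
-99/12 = -33/4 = -8.25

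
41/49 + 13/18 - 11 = -8327/882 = -9.44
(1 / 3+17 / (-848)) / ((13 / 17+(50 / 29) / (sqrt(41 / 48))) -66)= -518106023521 / 107796522159984 -166991425 * sqrt(123) / 13474565269998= -0.00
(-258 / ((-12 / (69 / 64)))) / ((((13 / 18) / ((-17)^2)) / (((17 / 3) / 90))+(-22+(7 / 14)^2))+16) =-14576871 / 3591008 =-4.06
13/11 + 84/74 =943/407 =2.32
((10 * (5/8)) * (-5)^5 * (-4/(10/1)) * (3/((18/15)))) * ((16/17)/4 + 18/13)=13984375/442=31638.86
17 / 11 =1.55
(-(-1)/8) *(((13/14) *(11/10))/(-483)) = -143/540960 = -0.00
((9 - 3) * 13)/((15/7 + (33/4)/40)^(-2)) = 269964279/627200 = 430.43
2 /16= 1 /8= 0.12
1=1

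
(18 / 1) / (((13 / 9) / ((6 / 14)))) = 486 / 91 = 5.34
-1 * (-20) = 20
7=7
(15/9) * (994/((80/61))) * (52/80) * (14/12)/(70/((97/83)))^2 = 529754927/1984032000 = 0.27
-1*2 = -2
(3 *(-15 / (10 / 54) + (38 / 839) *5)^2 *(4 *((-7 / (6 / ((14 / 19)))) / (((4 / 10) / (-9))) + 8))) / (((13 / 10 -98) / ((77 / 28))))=-787338785983035 / 12933140533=-60877.62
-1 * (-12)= 12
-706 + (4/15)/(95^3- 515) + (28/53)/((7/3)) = -120193894297/170300925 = -705.77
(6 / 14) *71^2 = 15123 / 7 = 2160.43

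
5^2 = 25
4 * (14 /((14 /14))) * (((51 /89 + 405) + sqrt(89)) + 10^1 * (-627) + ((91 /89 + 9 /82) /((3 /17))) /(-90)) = -161780629234 /492615 + 56 * sqrt(89) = -327883.60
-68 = -68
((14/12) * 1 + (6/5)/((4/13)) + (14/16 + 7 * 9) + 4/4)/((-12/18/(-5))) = 8393/16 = 524.56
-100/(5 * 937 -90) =-20/919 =-0.02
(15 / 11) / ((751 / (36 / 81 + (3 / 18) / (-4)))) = 145 / 198264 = 0.00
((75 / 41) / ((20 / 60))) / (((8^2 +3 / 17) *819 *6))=425 / 24423126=0.00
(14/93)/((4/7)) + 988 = 183817/186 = 988.26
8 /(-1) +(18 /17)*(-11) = -19.65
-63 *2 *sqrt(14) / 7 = -18 *sqrt(14) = -67.35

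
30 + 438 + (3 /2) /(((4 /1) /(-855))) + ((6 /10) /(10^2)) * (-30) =29439 /200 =147.20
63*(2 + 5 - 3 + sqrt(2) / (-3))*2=504 - 42*sqrt(2)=444.60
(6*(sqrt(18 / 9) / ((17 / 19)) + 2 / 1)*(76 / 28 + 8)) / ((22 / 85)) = 21375*sqrt(2) / 77 + 38250 / 77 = 889.34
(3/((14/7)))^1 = 3/2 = 1.50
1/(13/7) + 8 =111/13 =8.54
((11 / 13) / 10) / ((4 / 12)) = 0.25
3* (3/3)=3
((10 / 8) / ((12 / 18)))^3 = 6.59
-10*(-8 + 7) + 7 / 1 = 17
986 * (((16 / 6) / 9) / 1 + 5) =140998 / 27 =5222.15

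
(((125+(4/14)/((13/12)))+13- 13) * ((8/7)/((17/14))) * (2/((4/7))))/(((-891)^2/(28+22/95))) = 27175216/1851947955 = 0.01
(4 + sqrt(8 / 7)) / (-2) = -2 - sqrt(14) / 7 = -2.53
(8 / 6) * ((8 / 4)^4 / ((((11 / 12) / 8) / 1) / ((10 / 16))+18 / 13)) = 16640 / 1223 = 13.61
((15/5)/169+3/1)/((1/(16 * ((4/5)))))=6528/169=38.63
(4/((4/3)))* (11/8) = 33/8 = 4.12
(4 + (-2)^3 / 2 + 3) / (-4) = -0.75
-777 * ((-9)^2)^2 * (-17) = 86664249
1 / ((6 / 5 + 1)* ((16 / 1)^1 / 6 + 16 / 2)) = 15 / 352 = 0.04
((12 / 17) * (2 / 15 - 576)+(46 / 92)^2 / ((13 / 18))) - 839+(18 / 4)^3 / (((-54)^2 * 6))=-264169487 / 212160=-1245.14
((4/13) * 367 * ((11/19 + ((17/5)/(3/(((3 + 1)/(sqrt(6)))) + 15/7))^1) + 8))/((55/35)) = 34784260/33231 - 17119816 * sqrt(6)/113685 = 677.87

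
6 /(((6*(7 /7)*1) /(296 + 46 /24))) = 3575 /12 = 297.92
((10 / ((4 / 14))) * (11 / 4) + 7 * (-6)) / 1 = 217 / 4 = 54.25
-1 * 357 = -357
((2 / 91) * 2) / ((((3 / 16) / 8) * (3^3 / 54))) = 1024 / 273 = 3.75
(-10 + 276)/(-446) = -133/223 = -0.60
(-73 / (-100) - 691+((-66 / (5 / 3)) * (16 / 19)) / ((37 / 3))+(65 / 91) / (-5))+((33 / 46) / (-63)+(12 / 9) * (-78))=-27066404413 / 33954900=-797.13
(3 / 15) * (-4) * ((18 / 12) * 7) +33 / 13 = -381 / 65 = -5.86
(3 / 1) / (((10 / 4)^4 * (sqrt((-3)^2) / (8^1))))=128 / 625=0.20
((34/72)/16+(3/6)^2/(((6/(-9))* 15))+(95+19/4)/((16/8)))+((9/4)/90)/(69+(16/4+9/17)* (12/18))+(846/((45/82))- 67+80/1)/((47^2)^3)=5687557491723182293/114025126761840960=49.88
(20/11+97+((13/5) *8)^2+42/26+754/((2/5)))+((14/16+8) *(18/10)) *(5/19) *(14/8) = 5271915679/2173600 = 2425.43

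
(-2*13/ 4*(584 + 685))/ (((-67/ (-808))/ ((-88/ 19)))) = 586501344/ 1273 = 460723.76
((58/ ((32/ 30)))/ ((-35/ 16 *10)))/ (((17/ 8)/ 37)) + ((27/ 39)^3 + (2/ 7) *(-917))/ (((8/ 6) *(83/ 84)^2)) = -2199923339916/ 9005404135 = -244.29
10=10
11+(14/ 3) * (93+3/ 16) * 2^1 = 3523/ 4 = 880.75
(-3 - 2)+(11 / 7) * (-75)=-860 / 7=-122.86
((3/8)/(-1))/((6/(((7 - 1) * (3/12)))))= -3/32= -0.09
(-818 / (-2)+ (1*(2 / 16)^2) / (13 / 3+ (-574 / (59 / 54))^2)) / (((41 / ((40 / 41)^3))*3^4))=75447118865419000 / 659720263135819941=0.11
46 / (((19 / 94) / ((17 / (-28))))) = -18377 / 133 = -138.17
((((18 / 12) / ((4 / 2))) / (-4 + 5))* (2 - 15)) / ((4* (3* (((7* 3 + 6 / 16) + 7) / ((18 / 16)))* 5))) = -117 / 18160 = -0.01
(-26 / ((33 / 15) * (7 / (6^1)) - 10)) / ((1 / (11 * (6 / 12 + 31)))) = 270270 / 223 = 1211.97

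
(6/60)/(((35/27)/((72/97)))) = 972/16975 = 0.06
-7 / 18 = -0.39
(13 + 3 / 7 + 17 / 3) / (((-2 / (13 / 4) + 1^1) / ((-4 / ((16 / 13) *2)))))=-67769 / 840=-80.68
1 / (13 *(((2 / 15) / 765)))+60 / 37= 426135 / 962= 442.97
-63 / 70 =-9 / 10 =-0.90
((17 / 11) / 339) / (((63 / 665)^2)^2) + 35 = 2240969540 / 24465969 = 91.60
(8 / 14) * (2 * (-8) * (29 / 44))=-464 / 77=-6.03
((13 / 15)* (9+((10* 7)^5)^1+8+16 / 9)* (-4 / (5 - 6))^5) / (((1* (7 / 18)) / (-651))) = -2496880217336627.20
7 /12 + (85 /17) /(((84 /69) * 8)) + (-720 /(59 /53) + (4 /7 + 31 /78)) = -110767035 /171808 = -644.71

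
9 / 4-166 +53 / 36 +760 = 10759 / 18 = 597.72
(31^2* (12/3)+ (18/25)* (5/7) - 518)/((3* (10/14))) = 116428/75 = 1552.37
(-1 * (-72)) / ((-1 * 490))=-0.15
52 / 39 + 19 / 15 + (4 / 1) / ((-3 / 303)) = -2007 / 5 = -401.40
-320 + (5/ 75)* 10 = -958/ 3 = -319.33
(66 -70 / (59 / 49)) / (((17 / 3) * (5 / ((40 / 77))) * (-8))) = -1392 / 77231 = -0.02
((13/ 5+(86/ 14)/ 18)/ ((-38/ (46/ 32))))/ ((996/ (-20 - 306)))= 6946897/ 190753920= 0.04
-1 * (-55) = 55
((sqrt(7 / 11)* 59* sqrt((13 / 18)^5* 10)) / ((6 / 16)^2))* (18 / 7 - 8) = -6062368* sqrt(5005) / 168399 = -2546.86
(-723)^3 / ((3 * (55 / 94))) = -11841902766 / 55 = -215307323.02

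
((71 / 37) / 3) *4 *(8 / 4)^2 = 1136 / 111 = 10.23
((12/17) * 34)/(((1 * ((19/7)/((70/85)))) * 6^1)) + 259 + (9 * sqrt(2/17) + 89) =352.30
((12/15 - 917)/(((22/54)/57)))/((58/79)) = -556962561/3190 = -174596.41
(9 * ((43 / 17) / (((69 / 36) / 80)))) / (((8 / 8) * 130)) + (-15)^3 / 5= -3393873 / 5083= -667.69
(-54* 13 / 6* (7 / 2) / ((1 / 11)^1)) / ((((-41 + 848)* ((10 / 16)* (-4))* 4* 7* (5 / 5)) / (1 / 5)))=0.02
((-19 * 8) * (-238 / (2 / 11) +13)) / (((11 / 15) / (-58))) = -15580276.36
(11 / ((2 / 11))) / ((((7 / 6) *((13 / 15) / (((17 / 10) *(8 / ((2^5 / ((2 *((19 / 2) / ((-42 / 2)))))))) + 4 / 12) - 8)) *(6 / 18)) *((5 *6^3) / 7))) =-818323 / 87360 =-9.37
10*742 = 7420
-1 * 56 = -56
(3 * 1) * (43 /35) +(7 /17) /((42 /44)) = 7349 /1785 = 4.12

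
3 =3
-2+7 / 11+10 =95 / 11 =8.64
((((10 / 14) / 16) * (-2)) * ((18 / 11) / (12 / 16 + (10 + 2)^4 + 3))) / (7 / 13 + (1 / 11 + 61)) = -195 / 1705941223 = -0.00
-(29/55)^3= -24389/166375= -0.15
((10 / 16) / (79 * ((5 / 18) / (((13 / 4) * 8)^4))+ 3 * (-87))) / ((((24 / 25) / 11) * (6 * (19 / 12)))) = -117814125 / 40790584207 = -0.00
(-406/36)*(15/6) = -1015/36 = -28.19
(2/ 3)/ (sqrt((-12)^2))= 1/ 18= 0.06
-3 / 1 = -3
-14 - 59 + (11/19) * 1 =-1376/19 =-72.42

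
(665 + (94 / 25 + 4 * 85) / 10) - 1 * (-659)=1358.38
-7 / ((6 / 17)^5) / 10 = -127.82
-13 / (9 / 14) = -182 / 9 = -20.22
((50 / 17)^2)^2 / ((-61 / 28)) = -175000000 / 5094781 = -34.35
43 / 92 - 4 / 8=-3 / 92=-0.03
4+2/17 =70/17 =4.12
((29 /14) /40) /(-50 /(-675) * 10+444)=783 /6724480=0.00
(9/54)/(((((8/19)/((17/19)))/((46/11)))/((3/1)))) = 391/88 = 4.44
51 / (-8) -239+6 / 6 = -1955 / 8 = -244.38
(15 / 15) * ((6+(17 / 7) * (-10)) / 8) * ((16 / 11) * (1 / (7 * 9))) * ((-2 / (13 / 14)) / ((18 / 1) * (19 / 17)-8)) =8704 / 927927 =0.01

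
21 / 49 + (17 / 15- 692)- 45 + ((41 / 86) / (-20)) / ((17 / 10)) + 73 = -203386049 / 307020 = -662.45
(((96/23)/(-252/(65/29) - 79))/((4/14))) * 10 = -218400/286189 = -0.76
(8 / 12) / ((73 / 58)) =0.53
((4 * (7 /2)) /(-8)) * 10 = -35 /2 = -17.50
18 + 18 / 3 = 24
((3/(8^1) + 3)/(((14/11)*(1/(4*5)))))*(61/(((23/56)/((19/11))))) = 13605.65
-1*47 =-47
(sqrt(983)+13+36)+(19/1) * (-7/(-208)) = 80.99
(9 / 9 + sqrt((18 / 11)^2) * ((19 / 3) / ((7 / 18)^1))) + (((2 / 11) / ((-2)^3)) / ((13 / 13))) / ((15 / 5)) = 25541 / 924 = 27.64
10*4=40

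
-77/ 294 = -11/ 42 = -0.26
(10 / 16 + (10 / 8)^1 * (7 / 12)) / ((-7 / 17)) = -1105 / 336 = -3.29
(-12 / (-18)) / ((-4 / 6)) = -1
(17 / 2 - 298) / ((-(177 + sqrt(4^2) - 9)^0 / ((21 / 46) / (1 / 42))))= 5550.85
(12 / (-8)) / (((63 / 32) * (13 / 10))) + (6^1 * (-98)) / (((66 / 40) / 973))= -1041267440 / 3003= -346742.40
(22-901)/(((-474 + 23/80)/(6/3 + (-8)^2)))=4641120/37897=122.47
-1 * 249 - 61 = -310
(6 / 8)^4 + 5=1361 / 256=5.32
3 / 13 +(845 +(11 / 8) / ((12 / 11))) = 1056421 / 1248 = 846.49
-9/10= -0.90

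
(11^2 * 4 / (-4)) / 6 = -121 / 6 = -20.17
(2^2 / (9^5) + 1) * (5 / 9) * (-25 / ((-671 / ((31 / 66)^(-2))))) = 0.09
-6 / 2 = -3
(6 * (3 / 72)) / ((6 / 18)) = 3 / 4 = 0.75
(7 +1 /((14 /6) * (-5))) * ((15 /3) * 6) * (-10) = -14520 /7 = -2074.29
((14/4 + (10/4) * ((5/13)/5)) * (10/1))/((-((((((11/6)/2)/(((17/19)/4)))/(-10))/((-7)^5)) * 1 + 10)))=-3.69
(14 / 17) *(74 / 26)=518 / 221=2.34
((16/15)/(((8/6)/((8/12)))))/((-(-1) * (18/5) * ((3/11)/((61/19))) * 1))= 2684/1539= 1.74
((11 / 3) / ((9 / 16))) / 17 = 176 / 459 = 0.38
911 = 911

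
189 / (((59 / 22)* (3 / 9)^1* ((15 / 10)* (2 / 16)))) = 66528 / 59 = 1127.59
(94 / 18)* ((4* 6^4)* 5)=135360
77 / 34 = 2.26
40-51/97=3829/97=39.47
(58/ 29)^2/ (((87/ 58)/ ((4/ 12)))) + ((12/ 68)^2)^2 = 668897/ 751689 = 0.89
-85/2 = -42.50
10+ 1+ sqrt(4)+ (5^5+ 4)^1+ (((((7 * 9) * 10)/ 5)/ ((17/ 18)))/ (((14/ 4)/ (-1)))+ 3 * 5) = 53021/ 17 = 3118.88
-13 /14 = -0.93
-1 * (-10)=10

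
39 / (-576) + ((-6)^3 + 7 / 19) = -786871 / 3648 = -215.70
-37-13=-50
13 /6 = 2.17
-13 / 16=-0.81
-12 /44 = -3 /11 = -0.27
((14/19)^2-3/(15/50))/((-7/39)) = 133146/2527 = 52.69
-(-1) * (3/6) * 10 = 5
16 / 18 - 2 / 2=-0.11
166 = 166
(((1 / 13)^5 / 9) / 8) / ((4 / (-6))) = -1 / 17822064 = -0.00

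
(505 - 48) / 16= 457 / 16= 28.56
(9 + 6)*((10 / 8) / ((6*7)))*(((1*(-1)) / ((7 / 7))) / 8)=-25 / 448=-0.06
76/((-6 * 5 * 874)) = -1/345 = -0.00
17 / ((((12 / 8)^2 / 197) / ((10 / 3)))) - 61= 132313 / 27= 4900.48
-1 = -1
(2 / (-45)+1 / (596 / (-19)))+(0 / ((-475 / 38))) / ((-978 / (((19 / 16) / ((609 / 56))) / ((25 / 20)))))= -2047 / 26820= -0.08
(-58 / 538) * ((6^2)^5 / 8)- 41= -219200917 / 269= -814873.30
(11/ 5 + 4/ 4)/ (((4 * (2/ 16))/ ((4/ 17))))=128/ 85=1.51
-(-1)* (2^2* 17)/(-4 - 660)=-17/166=-0.10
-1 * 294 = -294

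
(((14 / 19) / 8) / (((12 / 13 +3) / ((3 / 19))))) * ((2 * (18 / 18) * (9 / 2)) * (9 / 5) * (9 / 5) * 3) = 199017 / 613700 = 0.32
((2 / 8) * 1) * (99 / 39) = 33 / 52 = 0.63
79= 79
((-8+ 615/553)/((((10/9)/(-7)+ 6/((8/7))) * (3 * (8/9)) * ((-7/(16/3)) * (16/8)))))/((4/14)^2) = 239967/101357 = 2.37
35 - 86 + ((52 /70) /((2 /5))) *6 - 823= -6040 /7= -862.86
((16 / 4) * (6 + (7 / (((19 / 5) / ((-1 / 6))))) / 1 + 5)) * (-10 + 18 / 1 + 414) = 1028836 / 57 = 18049.75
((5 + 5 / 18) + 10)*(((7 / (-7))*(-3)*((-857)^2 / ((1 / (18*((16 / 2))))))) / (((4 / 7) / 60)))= 508973157000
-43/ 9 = -4.78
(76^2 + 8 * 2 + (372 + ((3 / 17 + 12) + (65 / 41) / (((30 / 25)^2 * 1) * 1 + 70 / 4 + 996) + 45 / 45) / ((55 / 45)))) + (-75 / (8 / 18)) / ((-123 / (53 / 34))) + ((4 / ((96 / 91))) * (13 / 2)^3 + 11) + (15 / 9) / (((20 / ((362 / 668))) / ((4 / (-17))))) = 90186922054622665 / 12475372911936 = 7229.20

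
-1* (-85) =85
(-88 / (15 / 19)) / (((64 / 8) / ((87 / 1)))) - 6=-6091 / 5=-1218.20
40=40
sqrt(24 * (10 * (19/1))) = 4 * sqrt(285) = 67.53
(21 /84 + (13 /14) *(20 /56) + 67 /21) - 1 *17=-3889 /294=-13.23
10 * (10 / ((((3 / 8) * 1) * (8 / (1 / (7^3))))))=100 / 1029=0.10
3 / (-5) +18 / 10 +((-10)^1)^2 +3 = 521 / 5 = 104.20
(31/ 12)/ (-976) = -31/ 11712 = -0.00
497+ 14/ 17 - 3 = 8412/ 17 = 494.82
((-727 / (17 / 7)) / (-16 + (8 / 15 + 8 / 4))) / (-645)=-5089 / 147662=-0.03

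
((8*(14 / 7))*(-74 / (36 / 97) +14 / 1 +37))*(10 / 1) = -213680 / 9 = -23742.22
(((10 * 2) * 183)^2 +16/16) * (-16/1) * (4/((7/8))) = -6858547712/7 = -979792530.29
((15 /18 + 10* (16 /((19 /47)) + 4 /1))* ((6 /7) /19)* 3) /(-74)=-149325 /186998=-0.80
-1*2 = -2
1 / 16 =0.06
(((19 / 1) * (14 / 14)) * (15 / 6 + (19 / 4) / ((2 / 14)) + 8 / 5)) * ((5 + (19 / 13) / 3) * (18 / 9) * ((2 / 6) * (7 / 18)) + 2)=1420877 / 585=2428.85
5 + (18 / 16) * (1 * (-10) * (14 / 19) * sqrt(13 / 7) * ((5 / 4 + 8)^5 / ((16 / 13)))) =-621552.98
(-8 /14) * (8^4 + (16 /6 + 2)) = -49208 /21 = -2343.24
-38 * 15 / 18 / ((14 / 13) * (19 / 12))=-130 / 7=-18.57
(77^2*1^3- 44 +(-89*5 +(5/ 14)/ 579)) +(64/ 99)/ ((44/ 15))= 1778636735/ 326942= 5440.22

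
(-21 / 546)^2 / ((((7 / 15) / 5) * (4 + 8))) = 25 / 18928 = 0.00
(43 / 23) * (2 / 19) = 86 / 437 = 0.20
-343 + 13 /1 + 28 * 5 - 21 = -211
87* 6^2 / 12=261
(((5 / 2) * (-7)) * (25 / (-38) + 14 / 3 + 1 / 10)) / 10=-8197 / 1140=-7.19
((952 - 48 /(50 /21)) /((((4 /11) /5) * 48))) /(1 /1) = 4004 /15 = 266.93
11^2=121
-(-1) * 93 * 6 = 558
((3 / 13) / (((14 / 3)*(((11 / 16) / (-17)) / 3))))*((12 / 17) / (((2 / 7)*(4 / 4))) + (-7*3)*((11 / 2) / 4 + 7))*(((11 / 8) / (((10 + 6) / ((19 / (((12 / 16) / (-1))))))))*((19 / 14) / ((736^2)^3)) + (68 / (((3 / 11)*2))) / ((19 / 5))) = 367060237962819259871173221 / 17589028527465211887616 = 20868.70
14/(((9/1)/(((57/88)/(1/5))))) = 665/132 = 5.04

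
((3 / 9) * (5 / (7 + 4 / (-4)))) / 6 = 5 / 108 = 0.05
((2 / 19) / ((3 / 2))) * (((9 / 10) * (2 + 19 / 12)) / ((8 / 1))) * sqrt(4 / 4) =43 / 1520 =0.03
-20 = -20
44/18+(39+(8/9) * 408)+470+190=9577/9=1064.11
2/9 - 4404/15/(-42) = 2272/315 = 7.21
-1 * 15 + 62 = 47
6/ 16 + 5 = 43/ 8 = 5.38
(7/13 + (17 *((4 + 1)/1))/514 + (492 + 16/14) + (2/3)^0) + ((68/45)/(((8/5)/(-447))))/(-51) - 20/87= 3069672043/6104007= 502.89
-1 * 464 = -464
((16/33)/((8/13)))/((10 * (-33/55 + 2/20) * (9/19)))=-0.33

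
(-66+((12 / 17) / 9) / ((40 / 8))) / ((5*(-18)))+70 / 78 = 243244 / 149175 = 1.63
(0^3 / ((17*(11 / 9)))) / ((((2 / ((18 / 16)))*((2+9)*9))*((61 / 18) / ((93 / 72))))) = 0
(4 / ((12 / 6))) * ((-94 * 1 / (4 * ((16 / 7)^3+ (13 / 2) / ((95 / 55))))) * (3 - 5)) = 5.99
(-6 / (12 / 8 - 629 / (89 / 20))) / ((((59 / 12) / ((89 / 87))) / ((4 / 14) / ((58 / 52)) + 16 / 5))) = 1333769664 / 43230801845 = 0.03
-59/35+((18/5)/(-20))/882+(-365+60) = -1502761/4900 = -306.69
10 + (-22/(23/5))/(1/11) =-980/23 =-42.61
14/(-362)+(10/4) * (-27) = -24449/362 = -67.54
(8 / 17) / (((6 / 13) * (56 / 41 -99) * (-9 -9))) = 1066 / 1837377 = 0.00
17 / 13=1.31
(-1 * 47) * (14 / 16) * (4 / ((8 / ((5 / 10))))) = -329 / 32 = -10.28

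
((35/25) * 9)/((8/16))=126/5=25.20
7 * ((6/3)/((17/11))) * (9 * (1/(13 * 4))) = 693/442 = 1.57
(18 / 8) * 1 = 9 / 4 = 2.25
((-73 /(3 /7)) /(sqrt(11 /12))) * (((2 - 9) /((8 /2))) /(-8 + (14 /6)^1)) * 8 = -14308 * sqrt(33) /187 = -439.54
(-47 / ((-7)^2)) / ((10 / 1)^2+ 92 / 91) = -611 / 64344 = -0.01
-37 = -37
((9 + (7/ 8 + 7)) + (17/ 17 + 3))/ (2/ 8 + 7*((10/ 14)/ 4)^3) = 65464/ 909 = 72.02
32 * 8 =256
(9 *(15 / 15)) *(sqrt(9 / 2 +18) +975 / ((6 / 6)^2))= 8817.69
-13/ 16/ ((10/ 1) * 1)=-13/ 160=-0.08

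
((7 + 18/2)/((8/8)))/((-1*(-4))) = 4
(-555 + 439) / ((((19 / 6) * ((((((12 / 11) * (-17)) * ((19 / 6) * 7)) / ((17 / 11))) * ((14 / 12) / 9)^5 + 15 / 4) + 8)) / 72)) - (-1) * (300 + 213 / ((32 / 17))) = 308916688989807 / 1638778384480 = 188.50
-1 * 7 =-7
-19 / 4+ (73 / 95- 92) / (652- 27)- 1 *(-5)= 24707 / 237500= 0.10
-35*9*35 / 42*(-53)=27825 / 2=13912.50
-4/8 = -1/2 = -0.50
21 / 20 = 1.05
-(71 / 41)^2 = -5041 / 1681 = -3.00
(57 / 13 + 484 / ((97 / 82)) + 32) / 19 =561825 / 23959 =23.45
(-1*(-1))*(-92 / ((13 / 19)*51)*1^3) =-1748 / 663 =-2.64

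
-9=-9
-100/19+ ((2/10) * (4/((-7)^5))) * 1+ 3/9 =-23614063/4789995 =-4.93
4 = 4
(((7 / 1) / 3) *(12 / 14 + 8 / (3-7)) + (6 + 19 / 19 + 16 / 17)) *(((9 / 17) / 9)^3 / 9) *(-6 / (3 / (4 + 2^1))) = -1076 / 751689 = -0.00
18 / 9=2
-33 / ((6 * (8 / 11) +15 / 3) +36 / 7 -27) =2541 / 962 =2.64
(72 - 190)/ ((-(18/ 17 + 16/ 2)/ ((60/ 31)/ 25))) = 12036/ 11935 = 1.01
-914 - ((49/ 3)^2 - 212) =-968.78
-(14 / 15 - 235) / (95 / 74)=259814 / 1425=182.33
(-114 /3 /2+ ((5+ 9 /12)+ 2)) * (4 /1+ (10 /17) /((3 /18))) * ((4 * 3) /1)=-17280 /17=-1016.47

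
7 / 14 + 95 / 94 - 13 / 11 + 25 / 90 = 5645 / 9306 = 0.61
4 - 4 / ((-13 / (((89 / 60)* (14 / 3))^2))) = 493429 / 26325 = 18.74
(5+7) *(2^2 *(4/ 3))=64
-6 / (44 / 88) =-12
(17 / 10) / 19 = 17 / 190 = 0.09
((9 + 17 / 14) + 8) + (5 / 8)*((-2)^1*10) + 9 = 103 / 7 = 14.71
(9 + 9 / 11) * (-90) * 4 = -38880 / 11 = -3534.55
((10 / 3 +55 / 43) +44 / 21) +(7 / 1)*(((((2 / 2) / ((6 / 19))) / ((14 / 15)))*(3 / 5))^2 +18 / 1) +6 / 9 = 335159 / 2064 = 162.38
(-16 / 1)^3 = -4096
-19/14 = -1.36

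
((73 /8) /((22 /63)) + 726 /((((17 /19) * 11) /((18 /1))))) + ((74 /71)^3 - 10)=1440349296993 /1070869712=1345.03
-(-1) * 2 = 2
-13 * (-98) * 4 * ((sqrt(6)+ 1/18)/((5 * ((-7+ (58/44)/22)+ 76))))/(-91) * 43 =-166496 * sqrt(6)/23875 - 83248/214875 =-17.47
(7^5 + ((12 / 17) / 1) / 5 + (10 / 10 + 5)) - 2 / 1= 1428947 / 85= 16811.14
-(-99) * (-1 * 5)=-495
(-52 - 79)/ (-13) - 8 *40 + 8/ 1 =-3925/ 13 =-301.92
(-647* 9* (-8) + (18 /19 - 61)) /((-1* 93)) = -883955 /1767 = -500.26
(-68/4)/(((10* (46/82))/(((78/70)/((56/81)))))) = -2201823/450800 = -4.88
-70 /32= -35 /16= -2.19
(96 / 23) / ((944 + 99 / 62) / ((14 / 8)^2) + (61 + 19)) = 18228 / 1697791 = 0.01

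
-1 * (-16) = 16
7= 7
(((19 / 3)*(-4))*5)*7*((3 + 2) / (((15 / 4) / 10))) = -106400 / 9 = -11822.22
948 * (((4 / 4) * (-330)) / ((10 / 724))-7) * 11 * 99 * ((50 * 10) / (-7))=12336329214000 / 7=1762332744857.14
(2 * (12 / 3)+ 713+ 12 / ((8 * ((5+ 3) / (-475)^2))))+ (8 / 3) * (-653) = 1981649 / 48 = 41284.35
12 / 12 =1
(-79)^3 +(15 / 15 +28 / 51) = -25144910 / 51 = -493037.45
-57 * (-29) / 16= 1653 / 16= 103.31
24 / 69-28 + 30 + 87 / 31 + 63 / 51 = 77448 / 12121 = 6.39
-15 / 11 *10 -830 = -9280 / 11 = -843.64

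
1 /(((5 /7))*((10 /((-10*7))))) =-9.80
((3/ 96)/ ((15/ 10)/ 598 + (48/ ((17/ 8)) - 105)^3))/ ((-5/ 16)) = 2937974/ 16444307448285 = 0.00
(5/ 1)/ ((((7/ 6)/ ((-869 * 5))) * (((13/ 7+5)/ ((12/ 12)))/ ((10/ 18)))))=-108625/ 72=-1508.68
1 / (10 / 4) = 2 / 5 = 0.40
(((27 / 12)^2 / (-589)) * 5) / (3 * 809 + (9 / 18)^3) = -405 / 22873226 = -0.00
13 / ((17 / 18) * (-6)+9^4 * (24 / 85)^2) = 281775 / 11214583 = 0.03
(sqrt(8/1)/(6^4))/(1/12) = sqrt(2)/54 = 0.03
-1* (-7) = 7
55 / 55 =1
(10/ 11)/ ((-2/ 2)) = -0.91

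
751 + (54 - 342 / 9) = 767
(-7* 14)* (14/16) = -343/4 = -85.75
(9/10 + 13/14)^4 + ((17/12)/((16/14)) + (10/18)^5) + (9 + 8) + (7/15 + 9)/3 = 92518374913813/2835532980000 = 32.63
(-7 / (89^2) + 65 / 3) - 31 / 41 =20371951 / 974283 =20.91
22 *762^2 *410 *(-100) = -523740888000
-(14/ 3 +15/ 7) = -143/ 21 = -6.81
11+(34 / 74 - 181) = -169.54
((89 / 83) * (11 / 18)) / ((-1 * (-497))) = 979 / 742518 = 0.00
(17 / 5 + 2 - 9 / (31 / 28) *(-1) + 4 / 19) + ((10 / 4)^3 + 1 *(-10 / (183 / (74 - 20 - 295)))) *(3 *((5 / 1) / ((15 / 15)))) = 640478319 / 1437160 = 445.66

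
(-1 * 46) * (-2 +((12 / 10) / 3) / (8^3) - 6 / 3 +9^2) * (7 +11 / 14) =-247092427 / 8960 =-27577.28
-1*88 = -88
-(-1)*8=8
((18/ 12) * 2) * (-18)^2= 972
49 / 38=1.29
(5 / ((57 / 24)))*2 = 80 / 19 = 4.21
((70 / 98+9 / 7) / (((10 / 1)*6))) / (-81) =-1 / 2430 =-0.00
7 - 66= -59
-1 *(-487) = 487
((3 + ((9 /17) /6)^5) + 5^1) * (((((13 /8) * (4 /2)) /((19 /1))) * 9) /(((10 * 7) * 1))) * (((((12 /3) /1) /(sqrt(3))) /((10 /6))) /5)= 8505517059 * sqrt(3) /302145569600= 0.05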